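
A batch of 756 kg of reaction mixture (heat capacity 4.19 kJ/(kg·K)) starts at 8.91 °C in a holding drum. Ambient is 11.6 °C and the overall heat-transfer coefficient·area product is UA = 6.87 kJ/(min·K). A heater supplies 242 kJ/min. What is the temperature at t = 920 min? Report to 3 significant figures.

41.7 °C

M c_p dT/dt = −UA(T − T_amb) + Q̇.
dT/dt = (T_ss − T)/τ with T_ss = T_amb + Q̇/UA = 11.6 + 242/6.87 = 46.826 °C, τ = M c_p/UA = 756·4.19/6.87 = 461.08 min.
Solution: T(t) = T_ss + (T₀ − T_ss) e^(−t/τ).
T(920) = 46.826 + (-37.916)·0.13597 = 41.670 °C.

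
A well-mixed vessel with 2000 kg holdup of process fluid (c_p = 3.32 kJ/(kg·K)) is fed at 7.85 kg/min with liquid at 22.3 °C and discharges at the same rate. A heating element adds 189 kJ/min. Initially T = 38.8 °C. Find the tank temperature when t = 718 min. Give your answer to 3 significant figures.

Unsteady energy balance on the tank contents: M c_p dT/dt = ṁ c_p (T_in − T) + 189.
τ = M/ṁ = 254.78 min; T_ss = T_in + Q̇/(ṁ c_p) = 22.3 + 189/(7.85·3.32) = 29.552 °C.
T approaches T_ss exponentially: T(t) = T_ss + (T₀ − T_ss) e^(−t/τ).
T(718) = 29.552 + (9.2481)·e^(−718/254.78) = 29.552 + (9.2481)·0.059716 = 30.104 °C.

30.1 °C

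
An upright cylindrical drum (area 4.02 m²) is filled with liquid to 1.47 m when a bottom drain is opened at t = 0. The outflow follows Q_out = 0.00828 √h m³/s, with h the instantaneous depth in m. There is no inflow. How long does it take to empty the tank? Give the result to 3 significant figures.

Volume balance on the tank: A dh/dt = −0.00828 √h.
This is separable: 2 d(√h)/dt = −0.00828/A, so √h = √h₀ − (0.00828/(2A)) t.
Set h = 0: 2√h₀ = (0.00828/A) t_empty ⇒ t_empty = 2A√h₀/0.00828.
t_empty = 2·4.02·√1.47/0.00828 = 8.0400·1.2124/0.00828 = 1177.3 s.

1180 s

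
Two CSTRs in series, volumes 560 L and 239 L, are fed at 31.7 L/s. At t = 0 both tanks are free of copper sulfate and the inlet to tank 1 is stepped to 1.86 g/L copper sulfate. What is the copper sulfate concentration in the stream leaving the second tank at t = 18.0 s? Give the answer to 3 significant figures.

0.816 g/L

Each tank obeys Vᵢ dCᵢ/dt = Q(Cᵢ₋₁ − Cᵢ), so τᵢ = Vᵢ/Q.
τ₁ = 560/31.7 = 17.666 s; τ₂ = 239/31.7 = 7.5394 s.
Solving the cascade with C₁(0)=C₂(0)=0 gives C₂(t) = C_in[1 − (τ₁ e^(−t/τ₁) − τ₂ e^(−t/τ₂))/(τ₁ − τ₂)].
At t = 18.0: e^(−t/τ₁) = 0.36098, e^(−t/τ₂) = 0.091864.
C₂ = 1.86·[1 − (17.666·0.36098 − 7.5394·0.091864)/(10.126)] = 1.86·0.43865 = 0.81588 g/L.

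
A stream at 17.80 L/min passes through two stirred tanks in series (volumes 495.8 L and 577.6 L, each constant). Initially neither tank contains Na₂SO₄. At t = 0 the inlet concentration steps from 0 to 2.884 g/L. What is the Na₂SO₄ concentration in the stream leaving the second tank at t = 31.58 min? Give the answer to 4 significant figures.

Each tank obeys Vᵢ dCᵢ/dt = Q(Cᵢ₋₁ − Cᵢ), so τᵢ = Vᵢ/Q.
τ₁ = 495.8/17.80 = 27.8539 min; τ₂ = 577.6/17.80 = 32.4494 min.
Tank 1: C₁ = C_in(1 − e^(−t/τ₁)). Tank 2 (τ₁ ≠ τ₂): C₂ = C_in[1 − (τ₁ e^(−t/τ₁) − τ₂ e^(−t/τ₂))/(τ₁ − τ₂)].
At t = 31.58: e^(−t/τ₁) = 0.321817, e^(−t/τ₂) = 0.377870.
C₂ = 2.884·[1 − (27.8539·0.321817 − 32.4494·0.377870)/(-4.59551)] = 2.884·0.282390 = 0.814414 g/L.

0.8144 g/L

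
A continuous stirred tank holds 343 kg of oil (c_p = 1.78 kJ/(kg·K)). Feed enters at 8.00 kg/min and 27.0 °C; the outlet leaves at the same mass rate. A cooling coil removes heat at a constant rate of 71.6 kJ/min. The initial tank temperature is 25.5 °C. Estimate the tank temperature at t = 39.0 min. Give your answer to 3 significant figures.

First-law balance (no shaft work): M c_p dT/dt = ṁ c_p (T_in − T) − 71.6.
Rearrange: dT/dt = (T_ss − T)/τ with τ = M/ṁ = 42.875 min and T_ss = T_in − Q̇/(ṁ c_p) = 21.972 °C.
Integrating: T(t) = T_ss + (T₀ − T_ss) e^(−t/τ).
T(39.0) = 21.972 + (3.5281)·e^(−39.0/42.875) = 21.972 + (3.5281)·0.40268 = 23.393 °C.

23.4 °C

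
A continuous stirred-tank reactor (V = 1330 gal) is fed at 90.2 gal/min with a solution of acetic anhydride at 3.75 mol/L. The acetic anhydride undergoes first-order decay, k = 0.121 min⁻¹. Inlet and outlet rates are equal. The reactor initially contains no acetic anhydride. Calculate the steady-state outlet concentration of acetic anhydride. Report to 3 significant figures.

Species balance: V dC/dt = Q C_in − Q C − k V C.
Steady state (dC/dt = 0): C_ss = Q C_in/(Q + kV) = C_in/(1 + kV/Q).
C_ss = 90.2·3.75/(90.2 + 0.121·1330) = 338.25/251.13 = 1.3469 mol/L.

1.35 mol/L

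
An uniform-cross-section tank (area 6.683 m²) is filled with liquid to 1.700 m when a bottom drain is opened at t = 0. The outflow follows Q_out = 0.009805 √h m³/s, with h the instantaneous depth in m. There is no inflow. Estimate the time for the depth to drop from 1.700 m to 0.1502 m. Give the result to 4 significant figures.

1249 s

Volume balance on the tank: A dh/dt = −0.009805 √h.
∫ h^(−1/2) dh = −(0.009805/A) ∫ dt, giving 2√h = 2√h₀ − (0.009805/A) t.
t = 2A(√h₀ − √h)/0.009805 = 2·6.683·(√1.700 − √0.1502)/0.009805
  = 13.3660 × (1.30384 − 0.387556) / 0.009805 = 1249.06 s.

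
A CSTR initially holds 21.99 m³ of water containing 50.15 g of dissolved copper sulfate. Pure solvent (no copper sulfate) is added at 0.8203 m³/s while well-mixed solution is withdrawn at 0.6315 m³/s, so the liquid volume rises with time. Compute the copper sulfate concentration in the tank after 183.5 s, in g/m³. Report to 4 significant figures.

0.03741 g/m³

Total volume: dV/dt = Q_in − Q_out = 0.188800 m³/s, so V(t) = 21.99 + 0.188800 t and V(183.5) = 56.6348 m³.
Solute balance: dm/dt = 0 − Q_out C = −Q_out m/V(t).
Separate: dm/m = −Q_out dt/V(t) ⇒ ln(m/m₀) = −(Q_out/(Q_in−Q_out)) ln(V/V₀).
m = m₀ (V₀/V)^(Q_out/(Q_in−Q_out)) = 50.15 × (21.99/56.6348)^(3.34481) = 2.11850 g.
C = m/V = 2.11850/56.6348 = 0.0374064 g/m³.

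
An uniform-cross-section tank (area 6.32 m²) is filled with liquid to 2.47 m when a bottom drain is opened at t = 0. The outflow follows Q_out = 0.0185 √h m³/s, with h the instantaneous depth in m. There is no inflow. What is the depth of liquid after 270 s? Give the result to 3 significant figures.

With no inflow, A dh/dt = −0.0185 √h.
∫ h^(−1/2) dh = −(0.0185/A) ∫ dt, giving 2√h = 2√h₀ − (0.0185/A) t.
√h = √2.47 − 0.0185·270/(2·6.32) = 1.5716 − 0.39517 = 1.1764.
h = 1.1764² = 1.3840 m.

1.38 m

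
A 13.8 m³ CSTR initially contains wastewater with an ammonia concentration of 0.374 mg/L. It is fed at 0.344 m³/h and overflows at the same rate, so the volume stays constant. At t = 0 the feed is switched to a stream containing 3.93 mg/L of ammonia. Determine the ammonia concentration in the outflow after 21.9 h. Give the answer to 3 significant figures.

1.87 mg/L

Transient balance on the dissolved component: V dC/dt = Q(C_in − C).
So dC/dt = (C_in − C)/τ with τ = V/Q = 13.8/0.344 = 40.116 h.
C approaches C_in exponentially: C(t) = C_in + (C₀ − C_in) e^(−t/τ).
C(21.9) = 3.93 + (0.374 − 3.93)·e^(−21.9/40.116) = 3.93 + (-3.5560)·0.57931 = 1.8700 mg/L.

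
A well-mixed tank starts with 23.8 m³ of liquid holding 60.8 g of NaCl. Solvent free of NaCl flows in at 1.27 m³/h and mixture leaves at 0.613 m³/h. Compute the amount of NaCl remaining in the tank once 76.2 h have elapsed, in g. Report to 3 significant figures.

21.1 g

Let m(t) be the amount of NaCl. Volume: V(t) = V₀ + (Q_in − Q_out) t = 23.8 + 0.65700 t; V(76.2) = 73.863 m³.
No NaCl enters, so dm/dt = −Q_out · (m/V).
Separate: dm/m = −Q_out dt/V(t) ⇒ ln(m/m₀) = −(Q_out/(Q_in−Q_out)) ln(V/V₀).
m = m₀ (V₀/V)^(Q_out/(Q_in−Q_out)) = 60.8 × (23.8/73.863)^(0.93303) = 21.134 g.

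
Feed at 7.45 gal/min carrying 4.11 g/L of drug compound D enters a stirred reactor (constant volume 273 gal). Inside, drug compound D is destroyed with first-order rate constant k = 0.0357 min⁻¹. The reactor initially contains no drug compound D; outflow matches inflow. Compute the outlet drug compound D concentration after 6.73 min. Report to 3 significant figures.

0.615 g/L

Species balance: V dC/dt = Q C_in − Q C − k V C.
This is linear with rate a = Q/V + k = 0.062989 min⁻¹.
C_ss = Q C_in/(Q + kV) = 1.7806 g/L; C(t) = C_ss + (C₀ − C_ss) e^(−a t).
C(6.73) = 1.7806 + (-1.7806)·e^(−0.062989·6.73) = 1.7806 + (-1.7806)·0.65448 = 0.61524 g/L.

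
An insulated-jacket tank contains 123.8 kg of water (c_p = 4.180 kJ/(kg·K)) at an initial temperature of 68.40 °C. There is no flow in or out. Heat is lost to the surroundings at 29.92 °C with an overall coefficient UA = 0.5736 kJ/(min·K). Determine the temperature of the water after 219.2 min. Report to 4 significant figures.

M c_p dT/dt = −UA(T − T_amb).
dT/dt = (T_ss − T)/τ with T_ss = T_amb = 29.9200 °C, τ = M c_p/UA = 123.8·4.180/0.5736 = 902.169 min.
Integrating: T(t) = T_ss + (T₀ − T_ss) e^(−t/τ).
T(219.2) = 29.9200 + (38.4800)·0.784295 = 60.0997 °C.

60.10 °C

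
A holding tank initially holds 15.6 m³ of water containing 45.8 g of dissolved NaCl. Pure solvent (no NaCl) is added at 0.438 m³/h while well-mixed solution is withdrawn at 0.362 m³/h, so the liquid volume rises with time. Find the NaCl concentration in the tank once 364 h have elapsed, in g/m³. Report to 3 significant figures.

0.00822 g/m³

Total volume: dV/dt = Q_in − Q_out = 0.076000 m³/h, so V(t) = 15.6 + 0.076000 t and V(364) = 43.264 m³.
Solute balance: dm/dt = 0 − Q_out C = −Q_out m/V(t).
dm/m = −Q_out dt/(V₀ + 0.076000 t); integrating gives ln(m/m₀) = −(Q_out/(Q_in−Q_out)) ln(V/V₀).
m = m₀ (V₀/V)^(Q_out/(Q_in−Q_out)) = 45.8 × (15.6/43.264)^(4.7632) = 0.35545 g.
C = m/V = 0.35545/43.264 = 0.0082158 g/m³.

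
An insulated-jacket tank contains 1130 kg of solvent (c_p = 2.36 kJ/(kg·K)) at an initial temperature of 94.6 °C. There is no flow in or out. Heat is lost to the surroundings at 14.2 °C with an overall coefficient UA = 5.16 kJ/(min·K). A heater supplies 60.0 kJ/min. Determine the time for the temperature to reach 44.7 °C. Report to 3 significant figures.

Unsteady energy balance on the tank contents: M c_p dT/dt = −UA(T − T_amb) + Q̇.
τ = M c_p/UA = 516.82 min; T_ss = T_amb + Q̇/UA = 14.2 + 60.0/5.16 = 25.828 °C.
T(t) = T_ss + (T₀ − T_ss)e^(−t/τ); set T = 44.7:
t = −τ ln[(T − T_ss)/(T₀ − T_ss)] = −516.82 · ln(0.27441) = 668.31 min.

668 min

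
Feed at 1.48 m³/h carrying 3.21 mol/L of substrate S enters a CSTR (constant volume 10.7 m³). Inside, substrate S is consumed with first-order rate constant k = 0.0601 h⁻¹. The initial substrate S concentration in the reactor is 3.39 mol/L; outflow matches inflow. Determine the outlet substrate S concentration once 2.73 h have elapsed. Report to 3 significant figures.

Accumulation = in − out − consumed: V dC/dt = Q C_in − Q C − k V C.
dC/dt = (Q/V) C_in − (Q/V + k) C; effective rate a = Q/V + k = 0.13832 + 0.0601 = 0.19842 h⁻¹.
C_ss = Q C_in/(Q + kV) = 2.2377 mol/L; C(t) = C_ss + (C₀ − C_ss) e^(−a t).
C(2.73) = 2.2377 + (1.1523)·e^(−0.19842·2.73) = 2.2377 + (1.1523)·0.58177 = 2.9081 mol/L.

2.91 mol/L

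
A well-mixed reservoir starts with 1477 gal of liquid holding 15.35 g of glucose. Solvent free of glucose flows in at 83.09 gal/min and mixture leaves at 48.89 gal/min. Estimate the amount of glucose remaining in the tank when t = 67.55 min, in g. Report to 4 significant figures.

3.995 g

Total volume: dV/dt = Q_in − Q_out = 34.2000 gal/min, so V(t) = 1477 + 34.2000 t and V(67.55) = 3787.21 gal.
No glucose enters, so dm/dt = −Q_out · (m/V).
dm/m = −Q_out dt/(V₀ + 34.2000 t); integrating gives ln(m/m₀) = −(Q_out/(Q_in−Q_out)) ln(V/V₀).
m = m₀ (V₀/V)^(Q_out/(Q_in−Q_out)) = 15.35 × (1477/3787.21)^(1.42953) = 3.99500 g.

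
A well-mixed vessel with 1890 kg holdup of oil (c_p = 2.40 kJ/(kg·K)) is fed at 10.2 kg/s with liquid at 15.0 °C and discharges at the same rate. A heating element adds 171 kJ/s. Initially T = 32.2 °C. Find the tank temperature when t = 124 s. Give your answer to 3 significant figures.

27.2 °C

M c_p dT/dt = ṁ c_p (T_in − T) + Q̇.
Rearrange: dT/dt = (T_ss − T)/τ with τ = M/ṁ = 185.29 s and T_ss = T_in + Q̇/(ṁ c_p) = 21.985 °C.
T approaches T_ss exponentially: T(t) = T_ss + (T₀ − T_ss) e^(−t/τ).
T(124) = 21.985 + (10.215)·e^(−124/185.29) = 21.985 + (10.215)·0.51211 = 27.216 °C.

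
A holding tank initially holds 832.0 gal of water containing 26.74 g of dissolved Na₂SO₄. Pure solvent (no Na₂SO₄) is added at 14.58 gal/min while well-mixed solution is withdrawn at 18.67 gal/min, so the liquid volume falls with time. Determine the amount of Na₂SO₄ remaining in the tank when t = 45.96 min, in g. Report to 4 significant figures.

Let m(t) be the amount of Na₂SO₄. Volume: V(t) = V₀ + (Q_in − Q_out) t = 832.0 − 4.09000 t; V(45.96) = 644.024 gal.
Species balance (pure solvent in): dm/dt = −Q_out · m/V(t).
Separate: dm/m = −Q_out dt/V(t) ⇒ ln(m/m₀) = −(Q_out/(Q_in−Q_out)) ln(V/V₀).
m = m₀ (V₀/V)^(Q_out/(Q_in−Q_out)) = 26.74 × (832.0/644.024)^(-4.56479) = 8.30727 g.

8.307 g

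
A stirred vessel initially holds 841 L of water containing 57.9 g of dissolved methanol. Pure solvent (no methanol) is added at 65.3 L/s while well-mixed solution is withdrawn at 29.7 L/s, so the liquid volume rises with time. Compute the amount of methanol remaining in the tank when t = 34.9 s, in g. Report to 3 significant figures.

Total volume: dV/dt = Q_in − Q_out = 35.600 L/s, so V(t) = 841 + 35.600 t and V(34.9) = 2083.4 L.
No methanol enters, so dm/dt = −Q_out · (m/V).
dm/m = −Q_out dt/(V₀ + 35.600 t); integrating gives ln(m/m₀) = −(Q_out/(Q_in−Q_out)) ln(V/V₀).
m = m₀ (V₀/V)^(Q_out/(Q_in−Q_out)) = 57.9 × (841/2083.4)^(0.83427) = 27.164 g.

27.2 g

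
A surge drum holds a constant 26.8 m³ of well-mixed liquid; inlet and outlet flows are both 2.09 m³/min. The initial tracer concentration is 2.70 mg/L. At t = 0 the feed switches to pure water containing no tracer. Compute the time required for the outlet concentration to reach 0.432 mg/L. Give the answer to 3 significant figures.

Species balance: V dC/dt = Q(C_in − C) ⇒ τ = V/Q = 12.823 min.
C(t) = C_in + (C₀ − C_in) e^(−t/τ). Set C = 0.432 and solve for t:
e^(−t/τ) = (C − C_in)/(C₀ − C_in) = (0.432 − 0)/(2.70 − 0) = 0.16000
t = −τ ln(…) = 12.823 × 1.8326 = 23.499 min.

23.5 min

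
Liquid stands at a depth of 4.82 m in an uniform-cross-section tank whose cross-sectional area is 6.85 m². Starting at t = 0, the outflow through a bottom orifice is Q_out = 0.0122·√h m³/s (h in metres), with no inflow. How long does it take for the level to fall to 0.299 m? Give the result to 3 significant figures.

1850 s

Mass balance (ρ constant): A dh/dt = −0.0122 √h.
Separate and integrate: 2(√h − √h₀) = −(0.0122/A) t.
t = 2A(√h₀ − √h)/0.0122 = 2·6.85·(√4.82 − √0.299)/0.0122
  = 13.700 × (2.1954 − 0.54681) / 0.0122 = 1851.3 s.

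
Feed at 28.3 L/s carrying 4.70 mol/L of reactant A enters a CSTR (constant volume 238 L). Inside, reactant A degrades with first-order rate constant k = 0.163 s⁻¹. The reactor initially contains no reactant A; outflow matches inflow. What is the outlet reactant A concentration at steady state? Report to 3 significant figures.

V dC/dt = Q(C_in − C) − k V C.
At steady state: 0 = Q C_in − (Q + kV) C_ss, so C_ss = Q C_in/(Q + kV).
C_ss = 28.3·4.70/(28.3 + 0.163·238) = 133.01/67.094 = 1.9824 mol/L.

1.98 mol/L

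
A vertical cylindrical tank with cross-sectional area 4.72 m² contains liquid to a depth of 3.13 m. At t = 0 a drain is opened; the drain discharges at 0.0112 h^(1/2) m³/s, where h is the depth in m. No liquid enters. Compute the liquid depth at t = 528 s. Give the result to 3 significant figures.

With no inflow, A dh/dt = −0.0112 √h.
∫ h^(−1/2) dh = −(0.0112/A) ∫ dt, giving 2√h = 2√h₀ − (0.0112/A) t.
√h = √3.13 − 0.0112·528/(2·4.72) = 1.7692 − 0.62644 = 1.1427.
h = 1.1427² = 1.3059 m.

1.31 m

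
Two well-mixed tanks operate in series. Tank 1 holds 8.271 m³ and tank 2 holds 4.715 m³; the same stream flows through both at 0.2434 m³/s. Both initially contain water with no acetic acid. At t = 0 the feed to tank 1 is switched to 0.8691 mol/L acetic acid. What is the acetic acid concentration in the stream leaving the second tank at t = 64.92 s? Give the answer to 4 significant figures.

Time constants: τᵢ = Vᵢ/Q for each well-mixed tank.
τ₁ = 8.271/0.2434 = 33.9811 s; τ₂ = 4.715/0.2434 = 19.3714 s.
Solving the cascade with C₁(0)=C₂(0)=0 gives C₂(t) = C_in[1 − (τ₁ e^(−t/τ₁) − τ₂ e^(−t/τ₂))/(τ₁ − τ₂)].
At t = 64.92: e^(−t/τ₁) = 0.148010, e^(−t/τ₂) = 0.0350377.
C₂ = 0.8691·[1 − (33.9811·0.148010 − 19.3714·0.0350377)/(14.6097)] = 0.8691·0.702196 = 0.610279 mol/L.

0.6103 mol/L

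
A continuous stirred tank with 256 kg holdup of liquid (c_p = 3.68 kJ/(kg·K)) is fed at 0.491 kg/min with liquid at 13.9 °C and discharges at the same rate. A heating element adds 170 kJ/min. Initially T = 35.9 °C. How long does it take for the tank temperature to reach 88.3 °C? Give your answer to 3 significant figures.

First-law balance (no shaft work): M c_p dT/dt = ṁ c_p (T_in − T) + 170.
τ = M/ṁ = 521.38 min; T_ss = T_in + Q̇/(ṁ c_p) = 107.98 °C.
T(t) = T_ss + (T₀ − T_ss) e^(−t/τ). Set T = 88.3:
e^(−t/τ) = (88.3 − 107.98)/(35.9 − 107.98) = 0.27308
t = −521.38 · ln(0.27308) = 676.76 min.

677 min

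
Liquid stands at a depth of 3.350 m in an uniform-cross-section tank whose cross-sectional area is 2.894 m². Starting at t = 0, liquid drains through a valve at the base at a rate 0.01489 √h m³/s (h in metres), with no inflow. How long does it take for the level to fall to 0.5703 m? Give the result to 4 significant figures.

417.9 s

Unsteady balance on liquid volume: A dh/dt = −0.01489 √h.
This is separable: 2 d(√h)/dt = −0.01489/A, so √h = √h₀ − (0.01489/(2A)) t.
t = 2A(√h₀ − √h)/0.01489 = 2·2.894·(√3.350 − √0.5703)/0.01489
  = 5.78800 × (1.83030 − 0.755182) / 0.01489 = 417.917 s.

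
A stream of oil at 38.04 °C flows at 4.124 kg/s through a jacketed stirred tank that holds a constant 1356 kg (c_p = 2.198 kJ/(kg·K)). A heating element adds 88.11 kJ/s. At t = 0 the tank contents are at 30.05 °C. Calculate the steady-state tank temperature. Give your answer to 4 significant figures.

M c_p dT/dt = ṁ c_p (T_in − T) + Q̇.
At steady state dT/dt = 0 ⇒ T_ss = T_in + Q̇/(ṁ c_p) = 38.04 + 88.11/(4.124·2.198) = 47.7603 °C.

47.76 °C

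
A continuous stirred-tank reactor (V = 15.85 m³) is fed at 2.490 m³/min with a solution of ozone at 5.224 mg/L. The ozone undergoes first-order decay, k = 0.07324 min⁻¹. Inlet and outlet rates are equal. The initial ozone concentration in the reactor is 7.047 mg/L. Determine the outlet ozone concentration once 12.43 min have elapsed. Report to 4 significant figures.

V dC/dt = Q(C_in − C) − k V C.
dC/dt = (Q/V) C_in − (Q/V + k) C; effective rate a = Q/V + k = 0.157098 + 0.07324 = 0.230338 min⁻¹.
C_ss = Q C_in/(Q + kV) = 3.56294 mg/L; C(t) = C_ss + (C₀ − C_ss) e^(−a t).
C(12.43) = 3.56294 + (3.48406)·e^(−0.230338·12.43) = 3.56294 + (3.48406)·0.0570916 = 3.76185 mg/L.

3.762 mg/L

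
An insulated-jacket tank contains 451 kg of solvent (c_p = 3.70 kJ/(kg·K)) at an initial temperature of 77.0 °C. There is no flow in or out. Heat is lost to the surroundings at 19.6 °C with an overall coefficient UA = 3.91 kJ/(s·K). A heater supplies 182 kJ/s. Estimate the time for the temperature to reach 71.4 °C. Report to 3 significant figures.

310 s

M c_p dT/dt = −UA(T − T_amb) + Q̇.
τ = M c_p/UA = 426.78 s; T_ss = T_amb + Q̇/UA = 19.6 + 182/3.91 = 66.147 °C.
T(t) = T_ss + (T₀ − T_ss)e^(−t/τ); set T = 71.4:
t = −τ ln[(T − T_ss)/(T₀ − T_ss)] = −426.78 · ln(0.48400) = 309.70 s.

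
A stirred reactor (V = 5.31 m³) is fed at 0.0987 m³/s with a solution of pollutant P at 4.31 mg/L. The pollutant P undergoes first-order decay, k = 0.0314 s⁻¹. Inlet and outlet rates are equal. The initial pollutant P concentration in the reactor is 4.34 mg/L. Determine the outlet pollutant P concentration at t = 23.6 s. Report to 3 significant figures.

V dC/dt = Q(C_in − C) − k V C.
dC/dt = (Q/V) C_in − (Q/V + k) C; effective rate a = Q/V + k = 0.018588 + 0.0314 = 0.049988 s⁻¹.
C_ss = Q C_in/(Q + kV) = 1.6026 mg/L; C(t) = C_ss + (C₀ − C_ss) e^(−a t).
C(23.6) = 1.6026 + (2.7374)·e^(−0.049988·23.6) = 1.6026 + (2.7374)·0.30737 = 2.4440 mg/L.

2.44 mg/L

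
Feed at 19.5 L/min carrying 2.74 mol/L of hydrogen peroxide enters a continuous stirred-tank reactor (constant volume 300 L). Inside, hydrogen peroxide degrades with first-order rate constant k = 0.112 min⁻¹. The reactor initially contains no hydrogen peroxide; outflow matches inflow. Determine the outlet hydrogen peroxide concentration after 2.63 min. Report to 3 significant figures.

0.374 mol/L

Species balance: V dC/dt = Q C_in − Q C − k V C.
This is linear with rate a = Q/V + k = 0.17700 min⁻¹.
C_ss = Q C_in/(Q + kV) = 1.0062 mol/L; C(t) = C_ss + (C₀ − C_ss) e^(−a t).
C(2.63) = 1.0062 + (-1.0062)·e^(−0.17700·2.63) = 1.0062 + (-1.0062)·0.62781 = 0.37450 mol/L.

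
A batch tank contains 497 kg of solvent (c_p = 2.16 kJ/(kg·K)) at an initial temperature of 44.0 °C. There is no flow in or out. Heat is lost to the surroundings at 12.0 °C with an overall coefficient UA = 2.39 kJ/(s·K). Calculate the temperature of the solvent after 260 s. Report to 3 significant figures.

Lumped-capacitance energy balance: M c_p dT/dt = UA(T_amb − T).
dT/dt = (T_ss − T)/τ with T_ss = T_amb = 12.000 °C, τ = M c_p/UA = 497·2.16/2.39 = 449.17 s.
Integrating: T(t) = T_ss + (T₀ − T_ss) e^(−t/τ).
T(260) = 12.000 + (32.000)·0.56055 = 29.937 °C.

29.9 °C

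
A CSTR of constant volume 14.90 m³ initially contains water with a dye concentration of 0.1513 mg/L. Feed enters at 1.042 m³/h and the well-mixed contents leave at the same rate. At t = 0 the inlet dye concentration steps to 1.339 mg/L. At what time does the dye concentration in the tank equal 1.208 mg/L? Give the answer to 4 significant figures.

Species balance: V dC/dt = Q(C_in − C) ⇒ τ = V/Q = 14.2994 h.
C(t) = C_in + (C₀ − C_in) e^(−t/τ). Set C = 1.208 and solve for t:
e^(−t/τ) = (C − C_in)/(C₀ − C_in) = (1.208 − 1.339)/(0.1513 − 1.339) = 0.110297
t = −τ ln(…) = 14.2994 × 2.20458 = 31.5242 h.

31.52 h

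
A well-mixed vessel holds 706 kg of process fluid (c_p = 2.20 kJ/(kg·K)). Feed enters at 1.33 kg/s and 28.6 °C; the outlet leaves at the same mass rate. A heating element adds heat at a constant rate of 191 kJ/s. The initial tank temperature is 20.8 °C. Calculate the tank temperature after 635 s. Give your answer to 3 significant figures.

71.8 °C

M c_p dT/dt = ṁ c_p (T_in − T) + Q̇.
τ = M/ṁ = 530.83 s; T_ss = T_in + Q̇/(ṁ c_p) = 28.6 + 191/(1.33·2.20) = 93.877 °C.
T approaches T_ss exponentially: T(t) = T_ss + (T₀ − T_ss) e^(−t/τ).
T(635) = 93.877 + (-73.077)·e^(−635/530.83) = 93.877 + (-73.077)·0.30233 = 71.784 °C.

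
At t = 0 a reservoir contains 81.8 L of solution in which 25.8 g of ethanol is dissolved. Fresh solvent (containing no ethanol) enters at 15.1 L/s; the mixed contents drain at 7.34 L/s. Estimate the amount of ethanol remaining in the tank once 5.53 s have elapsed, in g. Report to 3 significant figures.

Let m(t) be the amount of ethanol. Volume: V(t) = V₀ + (Q_in − Q_out) t = 81.8 + 7.7600 t; V(5.53) = 124.71 L.
Species balance (pure solvent in): dm/dt = −Q_out · m/V(t).
Separate: dm/m = −Q_out dt/V(t) ⇒ ln(m/m₀) = −(Q_out/(Q_in−Q_out)) ln(V/V₀).
m = m₀ (V₀/V)^(Q_out/(Q_in−Q_out)) = 25.8 × (81.8/124.71)^(0.94588) = 17.313 g.

17.3 g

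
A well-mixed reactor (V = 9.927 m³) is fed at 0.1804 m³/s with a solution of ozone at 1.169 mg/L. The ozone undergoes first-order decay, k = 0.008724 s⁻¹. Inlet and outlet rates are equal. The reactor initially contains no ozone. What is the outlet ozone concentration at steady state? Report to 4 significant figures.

Species balance: V dC/dt = Q C_in − Q C − k V C.
Steady state (dC/dt = 0): C_ss = Q C_in/(Q + kV) = C_in/(1 + kV/Q).
C_ss = 0.1804·1.169/(0.1804 + 0.008724·9.927) = 0.210888/0.267003 = 0.789832 mg/L.

0.7898 mg/L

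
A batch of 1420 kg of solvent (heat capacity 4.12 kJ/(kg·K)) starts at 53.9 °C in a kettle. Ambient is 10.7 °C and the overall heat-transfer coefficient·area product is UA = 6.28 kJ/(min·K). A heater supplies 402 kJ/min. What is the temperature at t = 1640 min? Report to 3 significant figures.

71.1 °C

Unsteady energy balance on the tank contents: M c_p dT/dt = −UA(T − T_amb) + Q̇.
dT/dt = (T_ss − T)/τ with T_ss = T_amb + Q̇/UA = 10.7 + 402/6.28 = 74.713 °C, τ = M c_p/UA = 1420·4.12/6.28 = 931.59 min.
Integrating: T(t) = T_ss + (T₀ − T_ss) e^(−t/τ).
T(1640) = 74.713 + (-20.813)·0.17197 = 71.134 °C.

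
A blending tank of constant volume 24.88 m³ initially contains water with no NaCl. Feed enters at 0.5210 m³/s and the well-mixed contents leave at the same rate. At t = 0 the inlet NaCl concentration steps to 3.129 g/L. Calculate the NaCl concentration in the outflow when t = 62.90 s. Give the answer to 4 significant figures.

Accumulation = in − out for the solute gives V dC/dt = Q(C_in − C).
So dC/dt = (C_in − C)/τ with τ = V/Q = 24.88/0.5210 = 47.7543 s.
Solution: C(t) = C_in + (C₀ − C_in) e^(−t/τ).
C(62.90) = 3.129 + (0 − 3.129)·e^(−62.90/47.7543) = 3.129 + (-3.12900)·0.267895 = 2.29076 g/L.

2.291 g/L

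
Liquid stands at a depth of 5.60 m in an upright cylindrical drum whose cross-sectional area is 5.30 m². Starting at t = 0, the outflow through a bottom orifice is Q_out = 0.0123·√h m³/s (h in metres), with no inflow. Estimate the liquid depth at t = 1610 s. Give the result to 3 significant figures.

0.248 m

A dh/dt = −Q_out = −0.0123 √h.
Separate and integrate: 2(√h − √h₀) = −(0.0123/A) t.
√h = √5.60 − 0.0123·1610/(2·5.30) = 2.3664 − 1.8682 = 0.49822.
h = 0.49822² = 0.24823 m.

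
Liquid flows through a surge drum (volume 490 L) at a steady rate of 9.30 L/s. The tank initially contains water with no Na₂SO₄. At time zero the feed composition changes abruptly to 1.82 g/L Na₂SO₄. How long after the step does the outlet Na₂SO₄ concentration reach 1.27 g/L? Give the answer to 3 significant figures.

Species balance: V dC/dt = Q(C_in − C) ⇒ τ = V/Q = 52.688 s.
C(t) = C_in + (C₀ − C_in) e^(−t/τ). Set C = 1.27 and solve for t:
e^(−t/τ) = (C − C_in)/(C₀ − C_in) = (1.27 − 1.82)/(0 − 1.82) = 0.30220
t = −τ ln(…) = 52.688 × 1.1967 = 63.051 s.

63.1 s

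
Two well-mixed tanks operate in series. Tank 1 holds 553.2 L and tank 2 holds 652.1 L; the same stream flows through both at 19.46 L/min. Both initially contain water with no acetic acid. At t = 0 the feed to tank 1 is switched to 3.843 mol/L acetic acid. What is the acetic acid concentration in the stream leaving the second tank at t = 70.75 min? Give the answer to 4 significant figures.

2.559 mol/L

Each tank obeys Vᵢ dCᵢ/dt = Q(Cᵢ₋₁ − Cᵢ), so τᵢ = Vᵢ/Q.
τ₁ = 553.2/19.46 = 28.4275 min; τ₂ = 652.1/19.46 = 33.5098 min.
Tank 1: C₁ = C_in(1 − e^(−t/τ₁)). Tank 2 (τ₁ ≠ τ₂): C₂ = C_in[1 − (τ₁ e^(−t/τ₁) − τ₂ e^(−t/τ₂))/(τ₁ − τ₂)].
At t = 70.75: e^(−t/τ₁) = 0.0830109, e^(−t/τ₂) = 0.121077.
C₂ = 3.843·[1 − (28.4275·0.0830109 − 33.5098·0.121077)/(-5.08222)] = 3.843·0.665996 = 2.55942 mol/L.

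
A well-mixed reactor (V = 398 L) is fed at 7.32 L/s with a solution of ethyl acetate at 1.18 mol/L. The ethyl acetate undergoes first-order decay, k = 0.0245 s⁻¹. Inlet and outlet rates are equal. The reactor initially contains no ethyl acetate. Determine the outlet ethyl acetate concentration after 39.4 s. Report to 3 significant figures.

0.413 mol/L

Species balance: V dC/dt = Q C_in − Q C − k V C.
This is linear with rate a = Q/V + k = 0.042892 s⁻¹.
C_ss = Q C_in/(Q + kV) = 0.50598 mol/L; C(t) = C_ss + (C₀ − C_ss) e^(−a t).
C(39.4) = 0.50598 + (-0.50598)·e^(−0.042892·39.4) = 0.50598 + (-0.50598)·0.18453 = 0.41261 mol/L.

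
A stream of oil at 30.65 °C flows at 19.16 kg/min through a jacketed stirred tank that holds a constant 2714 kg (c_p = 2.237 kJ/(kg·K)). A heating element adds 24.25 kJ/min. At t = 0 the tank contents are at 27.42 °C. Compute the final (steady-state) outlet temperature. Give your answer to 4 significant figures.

Heat balance on the well-mixed liquid: M c_p dT/dt = ṁ c_p (T_in − T) + 24.25.
At steady state dT/dt = 0 ⇒ T_ss = T_in + Q̇/(ṁ c_p) = 30.65 + 24.25/(19.16·2.237) = 31.2158 °C.

31.22 °C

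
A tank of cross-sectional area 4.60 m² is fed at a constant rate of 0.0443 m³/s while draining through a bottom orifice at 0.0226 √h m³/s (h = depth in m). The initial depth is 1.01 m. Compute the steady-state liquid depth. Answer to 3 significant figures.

3.84 m

Level balance: A dh/dt = 0.0443 − 0.0226 √h. Setting dh/dt = 0:
Q_in = 0.0226 √h_ss ⇒ √h_ss = 0.0443/0.0226 = 1.9602.
h_ss = 1.9602² = 3.8423 m. (Since h₀ = 1.01 m < h_ss, the level will rise toward this value.)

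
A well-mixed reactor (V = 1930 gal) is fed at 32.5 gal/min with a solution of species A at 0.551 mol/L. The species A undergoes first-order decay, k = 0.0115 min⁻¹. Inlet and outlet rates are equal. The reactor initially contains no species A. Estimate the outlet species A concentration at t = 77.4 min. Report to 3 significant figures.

Accumulation = in − out − consumed: V dC/dt = Q C_in − Q C − k V C.
This is linear with rate a = Q/V + k = 0.028339 min⁻¹.
C_ss = Q C_in/(Q + kV) = 0.32741 mol/L; C(t) = C_ss + (C₀ − C_ss) e^(−a t).
C(77.4) = 0.32741 + (-0.32741)·e^(−0.028339·77.4) = 0.32741 + (-0.32741)·0.11153 = 0.29089 mol/L.

0.291 mol/L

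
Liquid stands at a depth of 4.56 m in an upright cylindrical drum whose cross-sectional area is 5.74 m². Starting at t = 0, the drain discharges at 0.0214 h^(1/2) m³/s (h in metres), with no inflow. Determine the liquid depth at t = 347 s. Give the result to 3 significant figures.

2.22 m

With no inflow, A dh/dt = −0.0214 √h.
Separate and integrate: 2(√h − √h₀) = −(0.0214/A) t.
√h = √4.56 − 0.0214·347/(2·5.74) = 2.1354 − 0.64685 = 1.4886.
h = 1.4886² = 2.2158 m.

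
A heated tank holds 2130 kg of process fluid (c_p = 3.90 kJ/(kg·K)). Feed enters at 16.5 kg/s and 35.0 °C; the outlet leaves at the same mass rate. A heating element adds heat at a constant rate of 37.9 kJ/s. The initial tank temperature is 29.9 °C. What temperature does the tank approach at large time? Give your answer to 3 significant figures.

Heat balance on the well-mixed liquid: M c_p dT/dt = ṁ c_p (T_in − T) + 37.9.
At steady state dT/dt = 0 ⇒ T_ss = T_in + Q̇/(ṁ c_p) = 35.0 + 37.9/(16.5·3.90) = 35.589 °C.

35.6 °C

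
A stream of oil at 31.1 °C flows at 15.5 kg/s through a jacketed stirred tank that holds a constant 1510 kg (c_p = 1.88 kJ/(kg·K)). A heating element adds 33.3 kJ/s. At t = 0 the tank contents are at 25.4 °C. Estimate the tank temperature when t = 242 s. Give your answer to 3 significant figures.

31.7 °C

M c_p dT/dt = ṁ c_p (T_in − T) + Q̇.
τ = M/ṁ = 97.419 s; T_ss = T_in + Q̇/(ṁ c_p) = 31.1 + 33.3/(15.5·1.88) = 32.243 °C.
This is linear first-order; T(t) = T_ss + (T₀ − T_ss) e^(−t/τ).
T(242) = 32.243 + (-6.8428)·e^(−242/97.419) = 32.243 + (-6.8428)·0.083400 = 31.672 °C.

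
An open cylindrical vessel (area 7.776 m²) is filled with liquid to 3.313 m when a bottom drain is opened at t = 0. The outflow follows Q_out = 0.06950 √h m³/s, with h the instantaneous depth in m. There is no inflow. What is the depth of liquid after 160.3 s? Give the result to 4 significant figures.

Unsteady balance on liquid volume: A dh/dt = −0.06950 √h.
∫ h^(−1/2) dh = −(0.06950/A) ∫ dt, giving 2√h = 2√h₀ − (0.06950/A) t.
√h = √3.313 − 0.06950·160.3/(2·7.776) = 1.82016 − 0.716361 = 1.10380.
h = 1.10380² = 1.21838 m.

1.218 m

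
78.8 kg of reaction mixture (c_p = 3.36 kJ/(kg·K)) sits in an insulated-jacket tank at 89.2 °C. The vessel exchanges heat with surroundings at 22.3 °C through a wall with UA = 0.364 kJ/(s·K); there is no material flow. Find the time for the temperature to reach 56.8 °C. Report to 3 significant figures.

M c_p dT/dt = −UA(T − T_amb).
τ = M c_p/UA = 727.38 s; T_ss = T_amb = 22.300 °C.
T(t) = T_ss + (T₀ − T_ss)e^(−t/τ); set T = 56.8:
t = −τ ln[(T − T_ss)/(T₀ − T_ss)] = −727.38 · ln(0.51570) = 481.70 s.

482 s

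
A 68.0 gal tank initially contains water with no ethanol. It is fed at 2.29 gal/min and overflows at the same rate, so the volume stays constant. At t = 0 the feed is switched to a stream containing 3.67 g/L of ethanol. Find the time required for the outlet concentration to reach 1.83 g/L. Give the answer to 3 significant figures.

Species balance: V dC/dt = Q(C_in − C) ⇒ τ = V/Q = 29.694 min.
C(t) = C_in + (C₀ − C_in) e^(−t/τ). Set C = 1.83 and solve for t:
e^(−t/τ) = (C − C_in)/(C₀ − C_in) = (1.83 − 3.67)/(0 − 3.67) = 0.50136
t = −τ ln(…) = 29.694 × 0.69043 = 20.502 min.

20.5 min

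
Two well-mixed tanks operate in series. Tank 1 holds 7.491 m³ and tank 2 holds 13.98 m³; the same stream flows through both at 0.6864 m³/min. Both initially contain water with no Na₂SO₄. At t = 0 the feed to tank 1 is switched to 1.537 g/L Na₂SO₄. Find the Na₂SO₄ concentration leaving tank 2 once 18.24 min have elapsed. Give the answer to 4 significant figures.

Each tank obeys Vᵢ dCᵢ/dt = Q(Cᵢ₋₁ − Cᵢ), so τᵢ = Vᵢ/Q.
τ₁ = 7.491/0.6864 = 10.9135 min; τ₂ = 13.98/0.6864 = 20.3671 min.
Solving the cascade with C₁(0)=C₂(0)=0 gives C₂(t) = C_in[1 − (τ₁ e^(−t/τ₁) − τ₂ e^(−t/τ₂))/(τ₁ − τ₂)].
At t = 18.24: e^(−t/τ₁) = 0.187997, e^(−t/τ₂) = 0.408379.
C₂ = 1.537·[1 − (10.9135·0.187997 − 20.3671·0.408379)/(-9.45367)] = 1.537·0.337209 = 0.518291 g/L.

0.5183 g/L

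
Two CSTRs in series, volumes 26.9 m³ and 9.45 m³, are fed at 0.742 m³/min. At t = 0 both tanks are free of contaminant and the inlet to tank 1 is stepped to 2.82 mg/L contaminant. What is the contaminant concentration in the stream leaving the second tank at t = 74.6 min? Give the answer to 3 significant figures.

Each tank obeys Vᵢ dCᵢ/dt = Q(Cᵢ₋₁ − Cᵢ), so τᵢ = Vᵢ/Q.
τ₁ = 26.9/0.742 = 36.253 min; τ₂ = 9.45/0.742 = 12.736 min.
Tank 1: C₁ = C_in(1 − e^(−t/τ₁)). Tank 2 (τ₁ ≠ τ₂): C₂ = C_in[1 − (τ₁ e^(−t/τ₁) − τ₂ e^(−t/τ₂))/(τ₁ − τ₂)].
At t = 74.6: e^(−t/τ₁) = 0.12774, e^(−t/τ₂) = 0.0028584.
C₂ = 2.82·[1 − (36.253·0.12774 − 12.736·0.0028584)/(23.518)] = 2.82·0.80463 = 2.2690 mg/L.

2.27 mg/L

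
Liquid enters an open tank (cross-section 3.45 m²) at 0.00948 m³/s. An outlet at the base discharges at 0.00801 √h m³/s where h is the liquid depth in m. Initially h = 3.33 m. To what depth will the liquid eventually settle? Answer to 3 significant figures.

Level balance: A dh/dt = 0.00948 − 0.00801 √h. Setting dh/dt = 0:
Q_in = 0.00801 √h_ss ⇒ √h_ss = 0.00948/0.00801 = 1.1835.
h_ss = 1.1835² = 1.4007 m. (Since h₀ = 3.33 m > h_ss, the level will fall toward this value.)

1.40 m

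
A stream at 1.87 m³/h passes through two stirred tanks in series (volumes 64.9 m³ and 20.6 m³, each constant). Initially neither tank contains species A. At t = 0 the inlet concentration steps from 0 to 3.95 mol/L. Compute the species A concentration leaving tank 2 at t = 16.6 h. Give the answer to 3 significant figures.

0.770 mol/L

Time constants: τᵢ = Vᵢ/Q for each well-mixed tank.
τ₁ = 64.9/1.87 = 34.706 h; τ₂ = 20.6/1.87 = 11.016 h.
Solving the cascade with C₁(0)=C₂(0)=0 gives C₂(t) = C_in[1 − (τ₁ e^(−t/τ₁) − τ₂ e^(−t/τ₂))/(τ₁ − τ₂)].
At t = 16.6: e^(−t/τ₁) = 0.61983, e^(−t/τ₂) = 0.22160.
C₂ = 3.95·[1 − (34.706·0.61983 − 11.016·0.22160)/(23.690)] = 3.95·0.19498 = 0.77018 mol/L.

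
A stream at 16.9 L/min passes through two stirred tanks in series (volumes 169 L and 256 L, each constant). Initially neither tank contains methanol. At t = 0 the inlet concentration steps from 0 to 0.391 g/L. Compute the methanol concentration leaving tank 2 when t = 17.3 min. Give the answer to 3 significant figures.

Time constants: τᵢ = Vᵢ/Q for each well-mixed tank.
τ₁ = 169/16.9 = 10.000 min; τ₂ = 256/16.9 = 15.148 min.
Tank 1: C₁ = C_in(1 − e^(−t/τ₁)). Tank 2 (τ₁ ≠ τ₂): C₂ = C_in[1 − (τ₁ e^(−t/τ₁) − τ₂ e^(−t/τ₂))/(τ₁ − τ₂)].
At t = 17.3: e^(−t/τ₁) = 0.17728, e^(−t/τ₂) = 0.31916.
C₂ = 0.391·[1 − (10.000·0.17728 − 15.148·0.31916)/(-5.1479)] = 0.391·0.40525 = 0.15845 g/L.

0.158 g/L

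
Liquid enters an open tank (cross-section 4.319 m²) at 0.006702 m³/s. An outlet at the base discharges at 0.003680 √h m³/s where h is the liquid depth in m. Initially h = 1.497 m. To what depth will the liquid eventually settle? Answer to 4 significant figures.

Mass balance (ρ constant): A dh/dt = Q_in − 0.003680 √h. At steady state dh/dt = 0:
Q_in = 0.003680 √h_ss ⇒ √h_ss = 0.006702/0.003680 = 1.82120.
h_ss = 1.82120² = 3.31675 m. (Since h₀ = 1.497 m < h_ss, the level will rise toward this value.)

3.317 m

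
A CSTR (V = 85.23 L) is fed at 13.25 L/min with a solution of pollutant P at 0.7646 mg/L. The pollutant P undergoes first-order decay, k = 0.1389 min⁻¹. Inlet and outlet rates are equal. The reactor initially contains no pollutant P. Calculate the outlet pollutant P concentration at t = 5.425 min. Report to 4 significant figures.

Accumulation = in − out − consumed: V dC/dt = Q C_in − Q C − k V C.
dC/dt = (Q/V) C_in − (Q/V + k) C; effective rate a = Q/V + k = 0.155462 + 0.1389 = 0.294362 min⁻¹.
C_ss = Q C_in/(Q + kV) = 0.403809 mg/L; C(t) = C_ss + (C₀ − C_ss) e^(−a t).
C(5.425) = 0.403809 + (-0.403809)·e^(−0.294362·5.425) = 0.403809 + (-0.403809)·0.202521 = 0.322030 mg/L.

0.3220 mg/L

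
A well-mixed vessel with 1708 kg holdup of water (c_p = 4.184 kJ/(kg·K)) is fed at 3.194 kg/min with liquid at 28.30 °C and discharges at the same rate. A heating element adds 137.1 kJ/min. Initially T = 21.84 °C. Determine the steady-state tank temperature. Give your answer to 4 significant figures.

38.56 °C

Energy balance: M c_p dT/dt = ṁ c_p (T_in − T) + 137.1.
At steady state dT/dt = 0 ⇒ T_ss = T_in + Q̇/(ṁ c_p) = 28.30 + 137.1/(3.194·4.184) = 38.5591 °C.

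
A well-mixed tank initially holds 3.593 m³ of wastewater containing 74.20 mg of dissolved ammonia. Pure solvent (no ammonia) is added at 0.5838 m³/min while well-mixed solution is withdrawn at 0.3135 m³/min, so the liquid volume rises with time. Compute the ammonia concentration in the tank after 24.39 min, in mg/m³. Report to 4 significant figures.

2.176 mg/m³

Total volume: dV/dt = Q_in − Q_out = 0.270300 m³/min, so V(t) = 3.593 + 0.270300 t and V(24.39) = 10.1856 m³.
No ammonia enters, so dm/dt = −Q_out · (m/V).
dm/m = −Q_out dt/(V₀ + 0.270300 t); integrating gives ln(m/m₀) = −(Q_out/(Q_in−Q_out)) ln(V/V₀).
m = m₀ (V₀/V)^(Q_out/(Q_in−Q_out)) = 74.20 × (3.593/10.1856)^(1.15982) = 22.1590 mg.
C = m/V = 22.1590/10.1856 = 2.17551 mg/m³.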